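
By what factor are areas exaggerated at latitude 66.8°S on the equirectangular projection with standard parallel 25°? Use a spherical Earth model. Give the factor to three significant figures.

2.30

With standard parallel φ₀ = 25°, the equirectangular projection gives x = Rλ cos φ₀, y = Rφ, so h = 1 and k = cos 25° / cos φ.
Areal scale = h·k = 1 × cos φ₀ / cos φ; at 66.8°, h = 1.000, k = 2.301, so h·k = 2.301.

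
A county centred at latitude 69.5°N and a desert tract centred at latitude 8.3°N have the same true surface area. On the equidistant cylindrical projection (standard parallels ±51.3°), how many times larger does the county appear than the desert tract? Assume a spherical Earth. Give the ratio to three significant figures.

2.83

In the equirectangular projection with standard parallel φ₀ = 51.3° (x = Rλ cos φ₀, y = Rφ), meridians are true-scale (h = 1) and the parallel scale is k = cos φ₀ / cos φ.
Areal scale at 69.5°: h·k = 1.000 × 1.785 = 1.785.
Areal scale at 8.3°: h·k = 1.000 × 0.6319 = 0.6319.
Ratio = 1.785/0.6319 ≈ 2.83.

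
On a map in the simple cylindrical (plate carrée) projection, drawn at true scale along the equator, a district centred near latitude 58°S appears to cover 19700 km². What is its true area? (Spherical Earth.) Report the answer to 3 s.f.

10400 km²

In the plate carrée (x = Rλ, y = Rφ), meridians are true-scale (h = 1) and parallels are stretched by k = sec φ.
Areal scale = h·k = 1 × sec φ; at 58°, h = 1.000, k = 1.887, so h·k = 1.887.
True area = apparent / (areal scale) = 19700 / 1.887 ≈ 10400 km².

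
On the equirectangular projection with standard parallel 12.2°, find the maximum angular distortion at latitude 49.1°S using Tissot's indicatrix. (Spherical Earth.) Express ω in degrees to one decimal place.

In the equirectangular projection with standard parallel φ₀ = 12.2° (x = Rλ cos φ₀, y = Rφ), meridians are true-scale (h = 1) and the parallel scale is k = cos φ₀ / cos φ.
At 49.1°: h = 1.000, k = 1.493; principal scales a = 1.493, b = 1.000.
sin(ω/2) = (a − b)/(a + b) = 0.4928/2.493 = 0.1977, so ω = 2 arcsin(0.1977) ≈ 22.8°.

22.8°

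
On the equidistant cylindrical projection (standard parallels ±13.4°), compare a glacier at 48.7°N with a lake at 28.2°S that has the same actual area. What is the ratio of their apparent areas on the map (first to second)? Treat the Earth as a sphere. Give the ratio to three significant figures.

The equidistant cylindrical projection with φ₀ = 13.4° has h = 1 (meridians true) and k = cos φ₀ / cos φ along parallels.
Areal scale at 48.7°: h·k = 1.000 × 1.474 = 1.474.
Areal scale at 28.2°: h·k = 1.000 × 1.104 = 1.104.
Ratio = 1.474/1.104 ≈ 1.34.

1.34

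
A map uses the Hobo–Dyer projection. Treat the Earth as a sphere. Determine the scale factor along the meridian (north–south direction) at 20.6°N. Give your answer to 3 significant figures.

1.18

Hobo–Dyer is a cylindrical equal-area projection with standard parallels at ±37.5°. A cylindrical equal-area projection with standard parallel φ₀ has meridian scale h = cos φ / cos φ₀ and parallel scale k = cos φ₀ / cos φ (so areas are preserved, h·k = 1).
h = cos 20.6° / cos 37.5° = 0.9361/0.7934 = 1.180.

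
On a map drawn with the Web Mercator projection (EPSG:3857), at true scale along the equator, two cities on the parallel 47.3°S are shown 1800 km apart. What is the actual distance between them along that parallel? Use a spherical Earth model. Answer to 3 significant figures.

1220 km

The Mercator projection is conformal; its linear scale factor is the same in every direction and equals sec φ = 1/cos φ.
Along the parallel at 47.3°, map distances are exaggerated by k = sec 47.3° = 1.475.
True distance = 1800 / 1.475 = 1800 × cos 47.3° ≈ 1220 km.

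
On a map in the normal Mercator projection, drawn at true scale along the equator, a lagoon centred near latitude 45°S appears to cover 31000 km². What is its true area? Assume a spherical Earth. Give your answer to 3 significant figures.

15500 km²

Mercator is conformal, so the point scale is isotropic: h = k = sec φ = 1/cos φ.
Areal scale = k² = sec²φ = 1/cos²(45°) = 1/0.7071² = 2.000.
True area = apparent / (areal scale) = 31000 / 2.000 ≈ 15500 km².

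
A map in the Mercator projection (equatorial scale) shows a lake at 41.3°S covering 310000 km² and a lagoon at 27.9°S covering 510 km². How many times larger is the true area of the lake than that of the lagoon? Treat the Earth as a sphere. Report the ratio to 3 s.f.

439

Since Mercator area scale is 1/cos²φ, the true area equals the apparent area multiplied by cos²φ.
True area of lake: 310000 × cos²(41.3°) = 310000 × 0.5644 = 175000 km².
True area of lagoon: 510 × cos²(27.9°) = 510 × 0.7810 = 398.3 km².
Ratio = 175000 / 398.3 ≈ 439.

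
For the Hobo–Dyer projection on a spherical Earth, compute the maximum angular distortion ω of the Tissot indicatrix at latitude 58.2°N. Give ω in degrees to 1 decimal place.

The Hobo–Dyer projection is cylindrical equal-area with φ₀ = 37.5°. A cylindrical equal-area projection with standard parallel φ₀ has meridian scale h = cos φ / cos φ₀ and parallel scale k = cos φ₀ / cos φ (so areas are preserved, h·k = 1).
At 58.2°: h = 0.6642, k = 1.506; principal scales a = 1.506, b = 0.6642.
sin(ω/2) = (a − b)/(a + b) = 0.8413/2.170 = 0.3878, so ω = 2 arcsin(0.3878) ≈ 45.6°.

45.6°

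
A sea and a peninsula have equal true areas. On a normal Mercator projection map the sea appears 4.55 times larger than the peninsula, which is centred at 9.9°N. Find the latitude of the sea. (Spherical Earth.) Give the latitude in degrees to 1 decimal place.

62.5°

Mercator areal scale is sec²φ, so apparent-area ratio = sec²φ₁ / sec²φ₂ = cos²φ₂ / cos²φ₁.
cos²φ₂ / cos²φ₁ = 4.55  ⇒  cos φ₁ = cos 9.9° / √4.55 = 0.9851/2.133 = 0.4618.
φ₁ = arccos(0.4618) ≈ 62.5°.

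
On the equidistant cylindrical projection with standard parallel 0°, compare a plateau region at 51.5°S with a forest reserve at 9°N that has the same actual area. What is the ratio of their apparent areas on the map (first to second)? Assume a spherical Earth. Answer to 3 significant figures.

1.59

Plate carrée maps x = Rλ, y = Rφ. The meridian scale is h = 1 and the parallel scale is k = 1/cos φ = sec φ.
Areal scale at 51.5°: h·k = 1.000 × 1.606 = 1.606.
Areal scale at 9°: h·k = 1.000 × 1.012 = 1.012.
Ratio = 1.606/1.012 ≈ 1.59.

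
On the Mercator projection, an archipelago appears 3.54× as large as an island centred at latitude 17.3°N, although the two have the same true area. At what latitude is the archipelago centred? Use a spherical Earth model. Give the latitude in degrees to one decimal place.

59.5°

For equal true areas on Mercator, apparent areas scale as sec²φ, so the ratio is cos²φ₂ / cos²φ₁.
cos²φ₂ / cos²φ₁ = 3.54  ⇒  cos φ₁ = cos 17.3° / √3.54 = 0.9548/1.881 = 0.5074.
φ₁ = arccos(0.5074) ≈ 59.5°.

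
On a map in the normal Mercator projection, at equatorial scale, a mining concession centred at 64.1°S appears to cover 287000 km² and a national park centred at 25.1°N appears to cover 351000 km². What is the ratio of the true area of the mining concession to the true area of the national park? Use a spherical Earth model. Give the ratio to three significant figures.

0.190

Mercator's areal exaggeration is sec²φ; hence true area = (apparent area) · cos²φ.
True area of mining concession: 287000 × cos²(64.1°) = 287000 × 0.1908 = 54760 km².
True area of national park: 351000 × cos²(25.1°) = 351000 × 0.8201 = 287800 km².
Ratio = 54760 / 287800 ≈ 0.190.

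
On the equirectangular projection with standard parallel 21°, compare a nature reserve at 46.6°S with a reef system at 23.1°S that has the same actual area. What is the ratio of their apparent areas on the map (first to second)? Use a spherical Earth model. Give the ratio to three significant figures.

1.34

With standard parallel φ₀ = 21°, the equirectangular projection gives x = Rλ cos φ₀, y = Rφ, so h = 1 and k = cos 21° / cos φ.
Areal scale at 46.6°: h·k = 1.000 × 1.359 = 1.359.
Areal scale at 23.1°: h·k = 1.000 × 1.015 = 1.015.
Ratio = 1.359/1.015 ≈ 1.34.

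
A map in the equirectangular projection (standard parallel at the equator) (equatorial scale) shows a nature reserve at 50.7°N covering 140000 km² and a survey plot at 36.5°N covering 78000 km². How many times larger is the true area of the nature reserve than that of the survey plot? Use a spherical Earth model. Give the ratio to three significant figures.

On the plate carrée, areal scale = h·k = 1 × sec φ, so true area = apparent × cos φ.
True area of nature reserve: 140000 × cos(50.7°) = 140000 × 0.6334 = 88670 km².
True area of survey plot: 78000 × cos(36.5°) = 78000 × 0.8039 = 62700 km².
Ratio = 88670 / 62700 ≈ 1.41.

1.41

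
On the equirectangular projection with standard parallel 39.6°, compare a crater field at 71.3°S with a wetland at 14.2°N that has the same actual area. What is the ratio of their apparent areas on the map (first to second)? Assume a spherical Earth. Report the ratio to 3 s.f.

In the equirectangular projection with standard parallel φ₀ = 39.6° (x = Rλ cos φ₀, y = Rφ), meridians are true-scale (h = 1) and the parallel scale is k = cos φ₀ / cos φ.
Areal scale at 71.3°: h·k = 1.000 × 2.403 = 2.403.
Areal scale at 14.2°: h·k = 1.000 × 0.7948 = 0.7948.
Ratio = 2.403/0.7948 ≈ 3.02.

3.02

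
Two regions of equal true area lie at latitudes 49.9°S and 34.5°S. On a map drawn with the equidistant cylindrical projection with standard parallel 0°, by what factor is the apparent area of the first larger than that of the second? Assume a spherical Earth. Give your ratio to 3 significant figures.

1.28

In the plate carrée (x = Rλ, y = Rφ), meridians are true-scale (h = 1) and parallels are stretched by k = sec φ.
Areal scale at 49.9°: h·k = 1.000 × 1.552 = 1.552.
Areal scale at 34.5°: h·k = 1.000 × 1.213 = 1.213.
Ratio = 1.552/1.213 ≈ 1.28.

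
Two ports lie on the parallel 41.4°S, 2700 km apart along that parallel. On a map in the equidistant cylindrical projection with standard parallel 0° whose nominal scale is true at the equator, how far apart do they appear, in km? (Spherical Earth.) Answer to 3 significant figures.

3600 km

For the equirectangular projection with φ₀ = 0 (plate carrée), h = 1 along meridians and k = sec φ along parallels.
Along the parallel, k = sec 41.4° = 1/0.7501 = 1.333.
Map distance = 2700 × 1.333 ≈ 3600 km.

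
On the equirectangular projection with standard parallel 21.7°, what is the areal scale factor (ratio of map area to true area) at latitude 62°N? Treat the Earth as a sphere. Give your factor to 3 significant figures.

With standard parallel φ₀ = 21.7°, the equirectangular projection gives x = Rλ cos φ₀, y = Rφ, so h = 1 and k = cos 21.7° / cos φ.
Areal scale = h·k = 1 × cos φ₀ / cos φ; at 62°, h = 1.000, k = 1.979, so h·k = 1.979.

1.98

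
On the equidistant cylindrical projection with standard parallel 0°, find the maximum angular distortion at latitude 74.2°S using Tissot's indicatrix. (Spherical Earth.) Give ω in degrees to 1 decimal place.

For the equirectangular projection with φ₀ = 0 (plate carrée), h = 1 along meridians and k = sec φ along parallels.
At 74.2°: h = 1.000, k = 3.673; principal scales a = 3.673, b = 1.000.
sin(ω/2) = (a − b)/(a + b) = 2.673/4.673 = 0.5720, so ω = 2 arcsin(0.5720) ≈ 69.8°.

69.8°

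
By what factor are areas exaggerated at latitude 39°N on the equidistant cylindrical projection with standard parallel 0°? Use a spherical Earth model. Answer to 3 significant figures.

1.29

For the equirectangular projection with φ₀ = 0 (plate carrée), h = 1 along meridians and k = sec φ along parallels.
Areal scale = h·k = 1 × sec φ; at 39°, h = 1.000, k = 1.287, so h·k = 1.287.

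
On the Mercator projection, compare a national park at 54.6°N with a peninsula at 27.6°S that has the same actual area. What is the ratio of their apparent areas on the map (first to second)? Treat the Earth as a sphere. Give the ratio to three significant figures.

On Mercator, area is exaggerated by sec²φ = 1/cos²φ.
At 54.6°: sec²(54.6°) = 1/0.5793² = 2.980.
At 27.6°: sec²(27.6°) = 1/0.8862² = 1.273.
Ratio = 2.980/1.273 = cos²(27.6°)/cos²(54.6°) ≈ 2.34.

2.34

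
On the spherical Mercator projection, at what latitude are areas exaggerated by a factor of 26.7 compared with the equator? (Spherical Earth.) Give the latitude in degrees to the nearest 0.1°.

78.8°

Mercator areal scale is sec²φ.
sec²φ = 26.7  ⇒  cos²φ = 0.03745  ⇒  cos φ = 0.1935.
φ = arccos(0.1935) ≈ 78.8°.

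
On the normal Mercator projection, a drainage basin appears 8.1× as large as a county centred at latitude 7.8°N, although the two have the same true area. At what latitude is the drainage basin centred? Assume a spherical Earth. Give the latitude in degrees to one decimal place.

For equal true areas on Mercator, apparent areas scale as sec²φ, so the ratio is cos²φ₂ / cos²φ₁.
cos²φ₂ / cos²φ₁ = 8.1  ⇒  cos φ₁ = cos 7.8° / √8.1 = 0.9907/2.846 = 0.3481.
φ₁ = arccos(0.3481) ≈ 69.6°.

69.6°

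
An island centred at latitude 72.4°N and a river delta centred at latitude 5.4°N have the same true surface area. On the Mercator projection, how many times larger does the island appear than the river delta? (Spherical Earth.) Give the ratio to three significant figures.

10.8

Mercator is conformal with k = sec φ, so areal scale = k² = sec²φ.
At 72.4°: sec²(72.4°) = 1/0.3024² = 10.94.
At 5.4°: sec²(5.4°) = 1/0.9956² = 1.009.
Ratio = 10.94/1.009 = cos²(5.4°)/cos²(72.4°) ≈ 10.8.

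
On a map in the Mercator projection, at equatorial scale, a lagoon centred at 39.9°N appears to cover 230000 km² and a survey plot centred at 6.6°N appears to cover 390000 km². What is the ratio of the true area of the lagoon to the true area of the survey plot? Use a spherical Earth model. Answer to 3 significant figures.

Mercator's areal exaggeration is sec²φ; hence true area = (apparent area) · cos²φ.
True area of lagoon: 230000 × cos²(39.9°) = 230000 × 0.5885 = 135400 km².
True area of survey plot: 390000 × cos²(6.6°) = 390000 × 0.9868 = 384800 km².
Ratio = 135400 / 384800 ≈ 0.352.

0.352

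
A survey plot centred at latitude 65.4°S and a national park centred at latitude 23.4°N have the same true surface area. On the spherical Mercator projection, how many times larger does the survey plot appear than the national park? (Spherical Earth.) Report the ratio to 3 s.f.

Mercator is conformal with k = sec φ, so areal scale = k² = sec²φ.
At 65.4°: sec²(65.4°) = 1/0.4163² = 5.771.
At 23.4°: sec²(23.4°) = 1/0.9178² = 1.187.
Ratio = 5.771/1.187 = cos²(23.4°)/cos²(65.4°) ≈ 4.86.

4.86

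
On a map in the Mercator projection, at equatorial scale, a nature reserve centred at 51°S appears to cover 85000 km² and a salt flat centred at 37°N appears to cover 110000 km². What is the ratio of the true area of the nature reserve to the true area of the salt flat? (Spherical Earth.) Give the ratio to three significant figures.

Since Mercator area scale is 1/cos²φ, the true area equals the apparent area multiplied by cos²φ.
True area of nature reserve: 85000 × cos²(51°) = 85000 × 0.3960 = 33660 km².
True area of salt flat: 110000 × cos²(37°) = 110000 × 0.6378 = 70160 km².
Ratio = 33660 / 70160 ≈ 0.480.

0.480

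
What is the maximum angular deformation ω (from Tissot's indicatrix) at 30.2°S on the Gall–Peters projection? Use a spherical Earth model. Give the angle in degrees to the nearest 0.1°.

The Gall–Peters projection is cylindrical equal-area with φ₀ = 45°. A cylindrical equal-area projection with standard parallel φ₀ has meridian scale h = cos φ / cos φ₀ and parallel scale k = cos φ₀ / cos φ (so areas are preserved, h·k = 1).
At 30.2°: h = 1.222, k = 0.8182; principal scales a = 1.222, b = 0.8182.
sin(ω/2) = (a − b)/(a + b) = 0.4041/2.040 = 0.1981, so ω = 2 arcsin(0.1981) ≈ 22.8°.

22.8°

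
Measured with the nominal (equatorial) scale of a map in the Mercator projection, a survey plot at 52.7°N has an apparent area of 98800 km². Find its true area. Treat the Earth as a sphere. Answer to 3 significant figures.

The Mercator projection is conformal; its linear scale factor is the same in every direction and equals sec φ = 1/cos φ.
Areal scale = k² = sec²φ = 1/cos²(52.7°) = 1/0.6060² = 2.723.
True area = apparent / (areal scale) = 98800 / 2.723 ≈ 36300 km².

36300 km²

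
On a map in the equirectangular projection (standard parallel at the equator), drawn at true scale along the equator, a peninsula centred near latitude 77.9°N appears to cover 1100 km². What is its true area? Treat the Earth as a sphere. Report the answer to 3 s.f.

For the equirectangular projection with φ₀ = 0 (plate carrée), h = 1 along meridians and k = sec φ along parallels.
Areal scale = h·k = 1 × sec φ; at 77.9°, h = 1.000, k = 4.771, so h·k = 4.771.
True area = apparent / (areal scale) = 1100 / 4.771 ≈ 231 km².

231 km²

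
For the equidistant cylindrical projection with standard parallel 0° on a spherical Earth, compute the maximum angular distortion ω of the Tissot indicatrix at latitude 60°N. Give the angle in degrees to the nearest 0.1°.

For the equirectangular projection with φ₀ = 0 (plate carrée), h = 1 along meridians and k = sec φ along parallels.
At 60°: h = 1.000, k = 2.000; principal scales a = 2.000, b = 1.000.
sin(ω/2) = (a − b)/(a + b) = 1.0000/3.000 = 0.3333, so ω = 2 arcsin(0.3333) ≈ 38.9°.

38.9°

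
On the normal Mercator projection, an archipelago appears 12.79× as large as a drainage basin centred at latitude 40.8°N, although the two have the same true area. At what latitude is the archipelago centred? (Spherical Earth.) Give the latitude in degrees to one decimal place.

77.8°

On Mercator, (apparent₁)/(apparent₂) = sec²φ₁ / sec²φ₂ when true areas are equal.
cos²φ₂ / cos²φ₁ = 12.79  ⇒  cos φ₁ = cos 40.8° / √12.79 = 0.7570/3.576 = 0.2117.
φ₁ = arccos(0.2117) ≈ 77.8°.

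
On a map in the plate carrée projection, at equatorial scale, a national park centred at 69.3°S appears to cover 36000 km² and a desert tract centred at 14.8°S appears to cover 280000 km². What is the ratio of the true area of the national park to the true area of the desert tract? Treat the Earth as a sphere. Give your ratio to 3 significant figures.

0.0470

On the plate carrée, areal scale = h·k = 1 × sec φ, so true area = apparent × cos φ.
True area of national park: 36000 × cos(69.3°) = 36000 × 0.3535 = 12730 km².
True area of desert tract: 280000 × cos(14.8°) = 280000 × 0.9668 = 270700 km².
Ratio = 12730 / 270700 ≈ 0.0470.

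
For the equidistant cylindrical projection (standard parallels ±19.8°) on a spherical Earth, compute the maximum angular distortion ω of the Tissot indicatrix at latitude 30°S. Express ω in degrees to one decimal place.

4.7°

The equidistant cylindrical projection with φ₀ = 19.8° has h = 1 (meridians true) and k = cos φ₀ / cos φ along parallels.
At 30°: h = 1.000, k = 1.086; principal scales a = 1.086, b = 1.000.
sin(ω/2) = (a − b)/(a + b) = 0.08644/2.086 = 0.04143, so ω = 2 arcsin(0.04143) ≈ 4.7°.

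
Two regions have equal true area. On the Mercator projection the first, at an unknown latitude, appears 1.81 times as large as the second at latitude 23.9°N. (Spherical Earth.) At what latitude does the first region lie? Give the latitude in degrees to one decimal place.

47.2°

Mercator areal scale is sec²φ, so apparent-area ratio = sec²φ₁ / sec²φ₂ = cos²φ₂ / cos²φ₁.
cos²φ₂ / cos²φ₁ = 1.81  ⇒  cos φ₁ = cos 23.9° / √1.81 = 0.9143/1.345 = 0.6796.
φ₁ = arccos(0.6796) ≈ 47.2°.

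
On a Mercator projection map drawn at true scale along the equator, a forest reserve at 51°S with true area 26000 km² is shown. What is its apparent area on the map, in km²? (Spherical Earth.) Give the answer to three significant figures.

The Mercator projection is conformal; its linear scale factor is the same in every direction and equals sec φ = 1/cos φ.
Areal scale = k² = sec²φ = 1/cos²(51°) = 1/0.6293² = 2.525.
Apparent area = 26000 × 2.525 ≈ 65600 km².

65600 km²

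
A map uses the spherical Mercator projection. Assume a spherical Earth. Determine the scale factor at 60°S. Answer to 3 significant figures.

Mercator is conformal, so the point scale is isotropic: h = k = sec φ = 1/cos φ.
k = 1/cos 60° = 1/0.5000 = 2.000.

2.00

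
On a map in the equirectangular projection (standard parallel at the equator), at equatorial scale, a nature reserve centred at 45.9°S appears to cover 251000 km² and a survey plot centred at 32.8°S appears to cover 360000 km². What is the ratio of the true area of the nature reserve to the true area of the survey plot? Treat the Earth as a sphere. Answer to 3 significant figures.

Plate carrée has h = 1 and k = sec φ, giving areal scale sec φ; true area = (apparent area) · cos φ.
True area of nature reserve: 251000 × cos(45.9°) = 251000 × 0.6959 = 174700 km².
True area of survey plot: 360000 × cos(32.8°) = 360000 × 0.8406 = 302600 km².
Ratio = 174700 / 302600 ≈ 0.577.

0.577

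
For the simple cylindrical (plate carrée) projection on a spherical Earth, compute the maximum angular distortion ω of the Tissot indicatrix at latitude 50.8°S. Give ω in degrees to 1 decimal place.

26.1°

Plate carrée maps x = Rλ, y = Rφ. The meridian scale is h = 1 and the parallel scale is k = 1/cos φ = sec φ.
At 50.8°: h = 1.000, k = 1.582; principal scales a = 1.582, b = 1.000.
sin(ω/2) = (a − b)/(a + b) = 0.5822/2.582 = 0.2255, so ω = 2 arcsin(0.2255) ≈ 26.1°.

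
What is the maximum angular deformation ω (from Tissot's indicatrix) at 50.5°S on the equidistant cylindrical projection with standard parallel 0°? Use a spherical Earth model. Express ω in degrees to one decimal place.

25.7°

In the plate carrée (x = Rλ, y = Rφ), meridians are true-scale (h = 1) and parallels are stretched by k = sec φ.
At 50.5°: h = 1.000, k = 1.572; principal scales a = 1.572, b = 1.000.
sin(ω/2) = (a − b)/(a + b) = 0.5721/2.572 = 0.2224, so ω = 2 arcsin(0.2224) ≈ 25.7°.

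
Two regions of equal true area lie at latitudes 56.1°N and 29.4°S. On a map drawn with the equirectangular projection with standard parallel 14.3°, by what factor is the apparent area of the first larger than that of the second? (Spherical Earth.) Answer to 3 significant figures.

In the equirectangular projection with standard parallel φ₀ = 14.3° (x = Rλ cos φ₀, y = Rφ), meridians are true-scale (h = 1) and the parallel scale is k = cos φ₀ / cos φ.
Areal scale at 56.1°: h·k = 1.000 × 1.737 = 1.737.
Areal scale at 29.4°: h·k = 1.000 × 1.112 = 1.112.
Ratio = 1.737/1.112 ≈ 1.56.

1.56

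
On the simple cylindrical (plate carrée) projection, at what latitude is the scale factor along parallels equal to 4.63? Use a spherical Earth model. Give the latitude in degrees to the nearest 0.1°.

77.5°

Plate carrée: h = 1, k = sec φ along parallels.
sec φ = 4.63  ⇒  cos φ = 0.2160  ⇒  φ ≈ 77.5°.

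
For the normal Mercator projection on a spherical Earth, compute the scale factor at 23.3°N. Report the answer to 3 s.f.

For Mercator, h = k = sec φ (a conformal cylindrical projection has a single point scale, 1/cos φ).
k = 1/cos 23.3° = 1/0.9184 = 1.089.

1.09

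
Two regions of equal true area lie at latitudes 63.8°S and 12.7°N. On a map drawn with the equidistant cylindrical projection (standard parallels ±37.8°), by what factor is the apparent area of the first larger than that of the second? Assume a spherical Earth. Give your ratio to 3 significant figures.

2.21

With standard parallel φ₀ = 37.8°, the equirectangular projection gives x = Rλ cos φ₀, y = Rφ, so h = 1 and k = cos 37.8° / cos φ.
Areal scale at 63.8°: h·k = 1.000 × 1.790 = 1.790.
Areal scale at 12.7°: h·k = 1.000 × 0.8100 = 0.8100.
Ratio = 1.790/0.8100 ≈ 2.21.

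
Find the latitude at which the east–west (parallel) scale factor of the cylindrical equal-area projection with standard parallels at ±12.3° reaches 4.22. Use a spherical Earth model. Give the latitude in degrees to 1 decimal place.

76.6°

A cylindrical equal-area projection with standard parallel φ₀ has meridian scale h = cos φ / cos φ₀ and parallel scale k = cos φ₀ / cos φ (so areas are preserved, h·k = 1).
k = cos φ₀ / cos φ = 4.22  ⇒  cos φ = cos 12.3° / 4.22 = 0.2315.
φ = arccos(0.2315) ≈ 76.6°.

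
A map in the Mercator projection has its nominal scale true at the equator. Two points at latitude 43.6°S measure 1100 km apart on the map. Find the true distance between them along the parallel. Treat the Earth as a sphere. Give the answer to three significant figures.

797 km

Mercator is conformal, so the point scale is isotropic: h = k = sec φ = 1/cos φ.
Along the parallel at 43.6°, map distances are exaggerated by k = sec 43.6° = 1.381.
True distance = 1100 / 1.381 = 1100 × cos 43.6° ≈ 797 km.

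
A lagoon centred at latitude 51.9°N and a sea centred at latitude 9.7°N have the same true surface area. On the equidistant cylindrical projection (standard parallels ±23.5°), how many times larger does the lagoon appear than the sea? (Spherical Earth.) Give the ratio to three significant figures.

The equidistant cylindrical projection with φ₀ = 23.5° has h = 1 (meridians true) and k = cos φ₀ / cos φ along parallels.
Areal scale at 51.9°: h·k = 1.000 × 1.486 = 1.486.
Areal scale at 9.7°: h·k = 1.000 × 0.9304 = 0.9304.
Ratio = 1.486/0.9304 ≈ 1.60.

1.60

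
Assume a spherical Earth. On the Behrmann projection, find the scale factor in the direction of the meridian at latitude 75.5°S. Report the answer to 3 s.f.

The Behrmann projection is cylindrical equal-area with φ₀ = 30°. For cylindrical equal-area with standard parallel φ₀, h = cos φ / cos φ₀ and k = cos φ₀ / cos φ, so h·k = 1.
h = cos 75.5° / cos 30° = 0.2504/0.8660 = 0.2891.

0.289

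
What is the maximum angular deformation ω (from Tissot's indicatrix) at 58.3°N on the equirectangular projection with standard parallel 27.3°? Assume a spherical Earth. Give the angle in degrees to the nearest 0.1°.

In the equirectangular projection with standard parallel φ₀ = 27.3° (x = Rλ cos φ₀, y = Rφ), meridians are true-scale (h = 1) and the parallel scale is k = cos φ₀ / cos φ.
At 58.3°: h = 1.000, k = 1.691; principal scales a = 1.691, b = 1.000.
sin(ω/2) = (a − b)/(a + b) = 0.6911/2.691 = 0.2568, so ω = 2 arcsin(0.2568) ≈ 29.8°.

29.8°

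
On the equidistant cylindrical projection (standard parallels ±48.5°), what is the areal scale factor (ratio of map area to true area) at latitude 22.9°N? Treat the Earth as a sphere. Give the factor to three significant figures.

0.719

With standard parallel φ₀ = 48.5°, the equirectangular projection gives x = Rλ cos φ₀, y = Rφ, so h = 1 and k = cos 48.5° / cos φ.
Areal scale = h·k = 1 × cos φ₀ / cos φ; at 22.9°, h = 1.000, k = 0.7193, so h·k = 0.7193.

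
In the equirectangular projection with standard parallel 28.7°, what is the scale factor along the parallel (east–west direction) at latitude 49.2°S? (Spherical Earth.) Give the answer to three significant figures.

The equidistant cylindrical projection with φ₀ = 28.7° has h = 1 (meridians true) and k = cos φ₀ / cos φ along parallels.
k = cos 28.7° / cos 49.2° = 0.8771/0.6534 = 1.342.

1.34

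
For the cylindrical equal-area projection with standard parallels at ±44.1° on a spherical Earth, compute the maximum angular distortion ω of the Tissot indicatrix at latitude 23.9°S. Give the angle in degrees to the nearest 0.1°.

For cylindrical equal-area with standard parallel φ₀, h = cos φ / cos φ₀ and k = cos φ₀ / cos φ, so h·k = 1.
At 23.9°: h = 1.273, k = 0.7855; principal scales a = 1.273, b = 0.7855.
sin(ω/2) = (a − b)/(a + b) = 0.4876/2.059 = 0.2369, so ω = 2 arcsin(0.2369) ≈ 27.4°.

27.4°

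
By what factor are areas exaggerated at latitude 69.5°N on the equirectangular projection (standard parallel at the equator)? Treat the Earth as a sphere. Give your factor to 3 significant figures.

2.86

In the plate carrée (x = Rλ, y = Rφ), meridians are true-scale (h = 1) and parallels are stretched by k = sec φ.
Areal scale = h·k = 1 × sec φ; at 69.5°, h = 1.000, k = 2.855, so h·k = 2.855.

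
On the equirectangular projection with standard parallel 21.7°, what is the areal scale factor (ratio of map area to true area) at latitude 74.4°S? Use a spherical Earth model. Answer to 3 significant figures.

3.46

In the equirectangular projection with standard parallel φ₀ = 21.7° (x = Rλ cos φ₀, y = Rφ), meridians are true-scale (h = 1) and the parallel scale is k = cos φ₀ / cos φ.
Areal scale = h·k = 1 × cos φ₀ / cos φ; at 74.4°, h = 1.000, k = 3.455, so h·k = 3.455.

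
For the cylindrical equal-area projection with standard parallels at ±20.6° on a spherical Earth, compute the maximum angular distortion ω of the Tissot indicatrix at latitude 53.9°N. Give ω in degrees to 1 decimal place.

51.2°

Cylindrical equal-area (φ₀ = 20.6°): h = cos φ / cos 20.6° along meridians, k = cos 20.6° / cos φ along parallels; h·k = 1.
At 53.9°: h = 0.6294, k = 1.589; principal scales a = 1.589, b = 0.6294.
sin(ω/2) = (a − b)/(a + b) = 0.9593/2.218 = 0.4325, so ω = 2 arcsin(0.4325) ≈ 51.2°.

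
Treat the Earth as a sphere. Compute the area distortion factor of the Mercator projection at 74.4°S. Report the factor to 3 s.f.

Mercator is conformal, so the point scale is isotropic: h = k = sec φ = 1/cos φ.
Areal scale = k² = sec²φ = 1/cos²(74.4°) = 1/0.2689² = 13.83.

13.8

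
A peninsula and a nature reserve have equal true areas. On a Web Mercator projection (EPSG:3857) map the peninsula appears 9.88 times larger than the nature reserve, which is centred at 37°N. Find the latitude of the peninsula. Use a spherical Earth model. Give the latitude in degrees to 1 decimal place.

On Mercator, (apparent₁)/(apparent₂) = sec²φ₁ / sec²φ₂ when true areas are equal.
cos²φ₂ / cos²φ₁ = 9.88  ⇒  cos φ₁ = cos 37° / √9.88 = 0.7986/3.143 = 0.2541.
φ₁ = arccos(0.2541) ≈ 75.3°.

75.3°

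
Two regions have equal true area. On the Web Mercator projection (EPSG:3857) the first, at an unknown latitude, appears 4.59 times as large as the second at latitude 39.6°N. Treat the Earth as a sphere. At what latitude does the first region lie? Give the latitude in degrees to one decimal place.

68.9°

Mercator areal scale is sec²φ, so apparent-area ratio = sec²φ₁ / sec²φ₂ = cos²φ₂ / cos²φ₁.
cos²φ₂ / cos²φ₁ = 4.59  ⇒  cos φ₁ = cos 39.6° / √4.59 = 0.7705/2.142 = 0.3596.
φ₁ = arccos(0.3596) ≈ 68.9°.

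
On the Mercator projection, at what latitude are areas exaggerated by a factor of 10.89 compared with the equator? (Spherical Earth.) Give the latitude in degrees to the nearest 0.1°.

72.4°

Mercator areal scale is sec²φ.
sec²φ = 10.89  ⇒  cos²φ = 0.09183  ⇒  cos φ = 0.3030.
φ = arccos(0.3030) ≈ 72.4°.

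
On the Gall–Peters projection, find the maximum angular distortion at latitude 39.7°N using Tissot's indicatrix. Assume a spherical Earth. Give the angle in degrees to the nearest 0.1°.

The Gall–Peters projection is cylindrical equal-area with φ₀ = 45°. For cylindrical equal-area with standard parallel φ₀, h = cos φ / cos φ₀ and k = cos φ₀ / cos φ, so h·k = 1.
At 39.7°: h = 1.088, k = 0.9190; principal scales a = 1.088, b = 0.9190.
sin(ω/2) = (a − b)/(a + b) = 0.1691/2.007 = 0.08423, so ω = 2 arcsin(0.08423) ≈ 9.7°.

9.7°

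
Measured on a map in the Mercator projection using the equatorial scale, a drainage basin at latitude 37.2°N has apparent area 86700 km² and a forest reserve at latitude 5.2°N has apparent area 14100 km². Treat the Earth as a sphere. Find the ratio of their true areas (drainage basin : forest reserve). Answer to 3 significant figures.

3.93

On Mercator the areal scale is sec²φ, so true area = apparent × cos²φ.
True area of drainage basin: 86700 × cos²(37.2°) = 86700 × 0.6345 = 55010 km².
True area of forest reserve: 14100 × cos²(5.2°) = 14100 × 0.9918 = 13980 km².
Ratio = 55010 / 13980 ≈ 3.93.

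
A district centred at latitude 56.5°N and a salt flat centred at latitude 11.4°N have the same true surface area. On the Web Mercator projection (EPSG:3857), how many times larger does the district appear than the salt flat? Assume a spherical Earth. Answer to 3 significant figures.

Mercator is conformal with k = sec φ, so areal scale = k² = sec²φ.
At 56.5°: sec²(56.5°) = 1/0.5519² = 3.283.
At 11.4°: sec²(11.4°) = 1/0.9803² = 1.041.
Ratio = 3.283/1.041 = cos²(11.4°)/cos²(56.5°) ≈ 3.15.

3.15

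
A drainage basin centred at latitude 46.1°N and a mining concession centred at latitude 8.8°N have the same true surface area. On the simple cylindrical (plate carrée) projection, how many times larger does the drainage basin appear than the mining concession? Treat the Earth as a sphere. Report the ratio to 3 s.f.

1.43

For the equirectangular projection with φ₀ = 0 (plate carrée), h = 1 along meridians and k = sec φ along parallels.
Areal scale at 46.1°: h·k = 1.000 × 1.442 = 1.442.
Areal scale at 8.8°: h·k = 1.000 × 1.012 = 1.012.
Ratio = 1.442/1.012 ≈ 1.43.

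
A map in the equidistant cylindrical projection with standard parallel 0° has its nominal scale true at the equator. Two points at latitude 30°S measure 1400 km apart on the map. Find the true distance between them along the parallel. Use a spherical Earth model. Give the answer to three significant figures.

1210 km

In the plate carrée (x = Rλ, y = Rφ), meridians are true-scale (h = 1) and parallels are stretched by k = sec φ.
Along the parallel at 30°, map distances are exaggerated by k = sec 30° = 1.155.
True distance = 1400 / 1.155 = 1400 × cos 30° ≈ 1210 km.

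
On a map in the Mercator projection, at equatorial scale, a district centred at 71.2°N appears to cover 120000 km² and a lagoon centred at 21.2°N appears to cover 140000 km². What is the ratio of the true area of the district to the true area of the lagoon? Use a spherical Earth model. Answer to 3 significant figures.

On Mercator the areal scale is sec²φ, so true area = apparent × cos²φ.
True area of district: 120000 × cos²(71.2°) = 120000 × 0.1039 = 12460 km².
True area of lagoon: 140000 × cos²(21.2°) = 140000 × 0.8692 = 121700 km².
Ratio = 12460 / 121700 ≈ 0.102.

0.102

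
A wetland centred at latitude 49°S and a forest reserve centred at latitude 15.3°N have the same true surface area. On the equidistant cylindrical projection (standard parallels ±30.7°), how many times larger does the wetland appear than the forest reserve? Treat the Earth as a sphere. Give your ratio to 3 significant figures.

The equidistant cylindrical projection with φ₀ = 30.7° has h = 1 (meridians true) and k = cos φ₀ / cos φ along parallels.
Areal scale at 49°: h·k = 1.000 × 1.311 = 1.311.
Areal scale at 15.3°: h·k = 1.000 × 0.8914 = 0.8914.
Ratio = 1.311/0.8914 ≈ 1.47.

1.47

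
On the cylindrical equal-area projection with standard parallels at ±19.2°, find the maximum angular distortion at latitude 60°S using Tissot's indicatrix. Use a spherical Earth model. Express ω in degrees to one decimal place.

Cylindrical equal-area (φ₀ = 19.2°): h = cos φ / cos 19.2° along meridians, k = cos 19.2° / cos φ along parallels; h·k = 1.
At 60°: h = 0.5294, k = 1.889; principal scales a = 1.889, b = 0.5294.
sin(ω/2) = (a − b)/(a + b) = 1.359/2.418 = 0.5621, so ω = 2 arcsin(0.5621) ≈ 68.4°.

68.4°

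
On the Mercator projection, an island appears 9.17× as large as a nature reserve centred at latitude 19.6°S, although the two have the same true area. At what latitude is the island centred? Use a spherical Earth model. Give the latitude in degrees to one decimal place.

For equal true areas on Mercator, apparent areas scale as sec²φ, so the ratio is cos²φ₂ / cos²φ₁.
cos²φ₂ / cos²φ₁ = 9.17  ⇒  cos φ₁ = cos 19.6° / √9.17 = 0.9421/3.028 = 0.3111.
φ₁ = arccos(0.3111) ≈ 71.9°.

71.9°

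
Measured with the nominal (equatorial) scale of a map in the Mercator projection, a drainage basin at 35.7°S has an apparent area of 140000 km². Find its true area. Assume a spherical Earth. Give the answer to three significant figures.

The Mercator projection is conformal; its linear scale factor is the same in every direction and equals sec φ = 1/cos φ.
Areal scale = k² = sec²φ = 1/cos²(35.7°) = 1/0.8121² = 1.516.
True area = apparent / (areal scale) = 140000 / 1.516 ≈ 92300 km².

92300 km²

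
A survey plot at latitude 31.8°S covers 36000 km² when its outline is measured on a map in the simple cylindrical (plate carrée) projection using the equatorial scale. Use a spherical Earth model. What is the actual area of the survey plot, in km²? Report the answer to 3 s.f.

30600 km²

For the equirectangular projection with φ₀ = 0 (plate carrée), h = 1 along meridians and k = sec φ along parallels.
Areal scale = h·k = 1 × sec φ; at 31.8°, h = 1.000, k = 1.177, so h·k = 1.177.
True area = apparent / (areal scale) = 36000 / 1.177 ≈ 30600 km².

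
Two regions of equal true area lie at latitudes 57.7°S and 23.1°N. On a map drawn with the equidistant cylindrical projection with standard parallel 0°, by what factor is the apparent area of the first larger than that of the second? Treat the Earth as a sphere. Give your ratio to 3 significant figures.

1.72

Plate carrée maps x = Rλ, y = Rφ. The meridian scale is h = 1 and the parallel scale is k = 1/cos φ = sec φ.
Areal scale at 57.7°: h·k = 1.000 × 1.871 = 1.871.
Areal scale at 23.1°: h·k = 1.000 × 1.087 = 1.087.
Ratio = 1.871/1.087 ≈ 1.72.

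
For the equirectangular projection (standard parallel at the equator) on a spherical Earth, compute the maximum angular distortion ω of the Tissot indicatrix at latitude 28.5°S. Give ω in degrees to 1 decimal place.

For the equirectangular projection with φ₀ = 0 (plate carrée), h = 1 along meridians and k = sec φ along parallels.
At 28.5°: h = 1.000, k = 1.138; principal scales a = 1.138, b = 1.000.
sin(ω/2) = (a − b)/(a + b) = 0.1379/2.138 = 0.06450, so ω = 2 arcsin(0.06450) ≈ 7.4°.

7.4°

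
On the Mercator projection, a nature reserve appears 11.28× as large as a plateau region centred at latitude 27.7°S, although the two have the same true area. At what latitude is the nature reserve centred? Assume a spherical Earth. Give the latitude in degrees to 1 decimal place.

74.7°

On Mercator, (apparent₁)/(apparent₂) = sec²φ₁ / sec²φ₂ when true areas are equal.
cos²φ₂ / cos²φ₁ = 11.28  ⇒  cos φ₁ = cos 27.7° / √11.28 = 0.8854/3.359 = 0.2636.
φ₁ = arccos(0.2636) ≈ 74.7°.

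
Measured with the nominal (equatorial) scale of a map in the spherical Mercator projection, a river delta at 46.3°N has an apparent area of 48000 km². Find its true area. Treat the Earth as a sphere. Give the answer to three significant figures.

Mercator is conformal, so the point scale is isotropic: h = k = sec φ = 1/cos φ.
Areal scale = k² = sec²φ = 1/cos²(46.3°) = 1/0.6909² = 2.095.
True area = apparent / (areal scale) = 48000 / 2.095 ≈ 22900 km².

22900 km²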